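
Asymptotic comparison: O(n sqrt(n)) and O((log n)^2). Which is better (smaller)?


polylogarithmic grows slower than n^1.5
O((log n)^2) is asymptotically smaller; O(n sqrt(n)) grows faster


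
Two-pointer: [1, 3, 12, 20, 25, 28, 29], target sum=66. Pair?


Two pointers: lo=0, hi=6
No pair sums to 66


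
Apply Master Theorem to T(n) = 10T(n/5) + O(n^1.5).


a=10, b=5, c=1.5. log_5(10)=1.431 < c=1.5. Case 3: O(n^c) = O(n^1.500)
Complexity: O(n^1.500)


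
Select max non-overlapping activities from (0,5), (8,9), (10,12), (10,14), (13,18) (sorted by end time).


Greedy: pick earliest-ending, then skip overlaps.
Selected (4 activities): [(0, 5), (8, 9), (10, 12), (13, 18)]


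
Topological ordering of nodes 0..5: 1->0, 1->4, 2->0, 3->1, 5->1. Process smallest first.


Kahn's algorithm, process smallest node first
Order: [2, 3, 5, 1, 0, 4]


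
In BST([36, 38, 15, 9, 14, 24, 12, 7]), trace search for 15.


BST root = 36
Search for 15: compare at each node
Path: [36, 15]


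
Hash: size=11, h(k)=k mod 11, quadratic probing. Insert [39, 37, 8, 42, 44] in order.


Insertions: 39->slot 6; 37->slot 4; 8->slot 8; 42->slot 9; 44->slot 0
Table: [44, None, None, None, 37, None, 39, None, 8, 42, None]


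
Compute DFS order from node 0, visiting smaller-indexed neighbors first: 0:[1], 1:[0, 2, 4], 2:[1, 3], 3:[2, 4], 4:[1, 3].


DFS stack-based: start with [0]
Visit order: [0, 1, 2, 3, 4]


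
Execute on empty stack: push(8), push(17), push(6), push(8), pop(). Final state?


push(8) -> [8]
push(17) -> [8, 17]
push(6) -> [8, 17, 6]
push(8) -> [8, 17, 6, 8]
pop() returns 8 -> [8, 17, 6]
Final stack (bottom to top): [8, 17, 6]


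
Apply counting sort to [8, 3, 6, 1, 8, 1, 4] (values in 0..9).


Count array: [0, 2, 0, 1, 1, 0, 1, 0, 2, 0]
Reconstruct: [1, 1, 3, 4, 6, 8, 8]


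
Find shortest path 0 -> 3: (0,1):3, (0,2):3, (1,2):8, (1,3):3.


Dijkstra from 0:
Distances: {0: 0, 1: 3, 2: 3, 3: 6}
Shortest distance to 3 = 6, path = [0, 1, 3]


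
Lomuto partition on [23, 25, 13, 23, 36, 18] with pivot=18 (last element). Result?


Elements <= 18 go left of pivot.
Result: [13, 18, 23, 23, 36, 25], pivot at index 1


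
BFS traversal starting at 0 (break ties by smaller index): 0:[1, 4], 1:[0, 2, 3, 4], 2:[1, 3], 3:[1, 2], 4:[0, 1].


BFS queue: start with [0]
Visit order: [0, 1, 4, 2, 3]


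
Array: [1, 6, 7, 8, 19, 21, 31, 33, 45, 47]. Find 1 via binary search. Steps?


Search for 1:
[0,9] mid=4 arr[4]=19
[0,3] mid=1 arr[1]=6
[0,0] mid=0 arr[0]=1
Total: 3 comparisons


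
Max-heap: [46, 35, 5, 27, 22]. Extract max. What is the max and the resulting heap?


Max = 46
Replace root with last, heapify down
Resulting heap: [35, 27, 5, 22]


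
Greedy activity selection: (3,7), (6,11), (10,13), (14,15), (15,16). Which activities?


Greedy: pick earliest-ending, then skip overlaps.
Selected (4 activities): [(3, 7), (10, 13), (14, 15), (15, 16)]


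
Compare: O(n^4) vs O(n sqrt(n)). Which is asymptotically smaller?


n^1.5 grows slower than quartic
O(n sqrt(n)) is asymptotically smaller; O(n^4) grows faster


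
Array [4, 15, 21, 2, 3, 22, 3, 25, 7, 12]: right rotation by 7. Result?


Right rotate by 7: [2, 3, 22, 3, 25, 7, 12, 4, 15, 21]


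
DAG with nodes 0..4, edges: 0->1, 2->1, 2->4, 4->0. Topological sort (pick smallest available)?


Kahn's algorithm, process smallest node first
Order: [2, 3, 4, 0, 1]


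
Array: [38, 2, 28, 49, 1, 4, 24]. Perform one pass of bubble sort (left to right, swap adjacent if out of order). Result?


After one pass: [2, 28, 38, 1, 4, 24, 49]


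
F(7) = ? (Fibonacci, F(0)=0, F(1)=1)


F(n)=F(n-1)+F(n-2)
...F(5)=5, F(6)=8, F(7)=13


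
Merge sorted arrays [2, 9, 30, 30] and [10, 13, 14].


Compare heads, take smaller each step.
Merged: [2, 9, 10, 13, 14, 30, 30]


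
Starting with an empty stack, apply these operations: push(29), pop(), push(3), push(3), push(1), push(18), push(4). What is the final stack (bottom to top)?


push(29) -> [29]
pop() returns 29 -> []
push(3) -> [3]
push(3) -> [3, 3]
push(1) -> [3, 3, 1]
push(18) -> [3, 3, 1, 18]
push(4) -> [3, 3, 1, 18, 4]
Final stack (bottom to top): [3, 3, 1, 18, 4]


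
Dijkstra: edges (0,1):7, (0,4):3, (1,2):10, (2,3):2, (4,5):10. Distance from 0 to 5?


Dijkstra from 0:
Distances: {0: 0, 1: 7, 2: 17, 3: 19, 4: 3, 5: 13}
Shortest distance to 5 = 13, path = [0, 4, 5]


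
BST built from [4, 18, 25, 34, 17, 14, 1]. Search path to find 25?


BST root = 4
Search for 25: compare at each node
Path: [4, 18, 25]


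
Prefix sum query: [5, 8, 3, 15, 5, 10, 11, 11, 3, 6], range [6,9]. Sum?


Prefix sums: [0, 5, 13, 16, 31, 36, 46, 57, 68, 71, 77]
Sum[6..9] = prefix[10] - prefix[6] = 77 - 46 = 31


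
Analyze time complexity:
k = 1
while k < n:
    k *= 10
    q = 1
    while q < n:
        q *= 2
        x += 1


Per nesting level: O(log n) * O(log n) = O((log n)^2)
Complexity: O((log n)^2)


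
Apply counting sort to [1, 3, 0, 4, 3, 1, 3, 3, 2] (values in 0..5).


Count array: [1, 2, 1, 4, 1, 0]
Reconstruct: [0, 1, 1, 2, 3, 3, 3, 3, 4]


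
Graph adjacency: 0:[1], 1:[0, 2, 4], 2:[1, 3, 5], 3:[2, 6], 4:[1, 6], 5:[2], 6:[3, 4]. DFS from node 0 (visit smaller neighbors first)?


DFS stack-based: start with [0]
Visit order: [0, 1, 2, 3, 6, 4, 5]


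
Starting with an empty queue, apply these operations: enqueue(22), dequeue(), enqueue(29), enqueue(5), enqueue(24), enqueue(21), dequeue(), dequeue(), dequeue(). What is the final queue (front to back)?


enqueue(22) -> [22]
dequeue() returns 22 -> []
enqueue(29) -> [29]
enqueue(5) -> [29, 5]
enqueue(24) -> [29, 5, 24]
enqueue(21) -> [29, 5, 24, 21]
dequeue() returns 29 -> [5, 24, 21]
dequeue() returns 5 -> [24, 21]
dequeue() returns 24 -> [21]
Final queue (front to back): [21]


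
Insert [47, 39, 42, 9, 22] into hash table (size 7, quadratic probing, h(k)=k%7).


Insertions: 47->slot 5; 39->slot 4; 42->slot 0; 9->slot 2; 22->slot 1
Table: [42, 22, 9, None, 39, 47, None]


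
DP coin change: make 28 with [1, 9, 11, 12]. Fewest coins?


dp[0]=0; dp[i]=1+min(dp[i-c] for c in coins)
...dp[23]=2, dp[24]=2, dp[25]=3, dp[26]=4, dp[27]=3, dp[28]=4
Minimum coins for 28 = 4


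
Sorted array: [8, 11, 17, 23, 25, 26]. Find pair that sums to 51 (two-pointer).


Two pointers: lo=0, hi=5
Found pair: (25, 26) summing to 51


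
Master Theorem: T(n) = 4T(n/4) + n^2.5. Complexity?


a=4, b=4, c=2.5. log_4(4)=1 < c=2.5. Case 3: O(n^c) = O(n^2.500)
Complexity: O(n^2.500)


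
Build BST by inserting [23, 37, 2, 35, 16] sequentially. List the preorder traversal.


Root = 23; build tree by BST insertion.
Preorder traversal: [23, 2, 16, 37, 35]


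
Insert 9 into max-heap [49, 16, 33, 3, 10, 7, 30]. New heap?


Append 9: [49, 16, 33, 3, 10, 7, 30, 9]
Bubble up: swap idx 7(9) with idx 3(3)
Result: [49, 16, 33, 9, 10, 7, 30, 3]


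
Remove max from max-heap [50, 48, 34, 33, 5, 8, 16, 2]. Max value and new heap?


Max = 50
Replace root with last, heapify down
Resulting heap: [48, 33, 34, 2, 5, 8, 16]


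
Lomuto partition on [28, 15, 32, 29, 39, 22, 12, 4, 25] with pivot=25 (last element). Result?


Elements <= 25 go left of pivot.
Result: [15, 22, 12, 4, 25, 28, 32, 29, 39], pivot at index 4


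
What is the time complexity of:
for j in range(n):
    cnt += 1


Per nesting level: O(n) = O(n)
Complexity: O(n)


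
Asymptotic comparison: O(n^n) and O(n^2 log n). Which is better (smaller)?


n^2 log n grows slower than n^n
O(n^2 log n) is asymptotically smaller; O(n^n) grows faster


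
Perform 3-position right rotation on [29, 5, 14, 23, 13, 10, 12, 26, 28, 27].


Right rotate by 3: [26, 28, 27, 29, 5, 14, 23, 13, 10, 12]


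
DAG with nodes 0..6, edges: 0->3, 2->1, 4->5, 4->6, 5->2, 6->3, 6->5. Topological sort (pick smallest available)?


Kahn's algorithm, process smallest node first
Order: [0, 4, 6, 3, 5, 2, 1]


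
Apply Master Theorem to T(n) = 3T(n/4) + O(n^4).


a=3, b=4, c=4. log_4(3)=0.792 < c=4. Case 3: O(n^c) = O(n^4)
Complexity: O(n^4)


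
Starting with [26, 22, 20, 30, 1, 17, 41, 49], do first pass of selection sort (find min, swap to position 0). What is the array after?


After one pass: [1, 22, 20, 30, 26, 17, 41, 49]


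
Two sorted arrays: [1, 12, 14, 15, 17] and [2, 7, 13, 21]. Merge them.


Compare heads, take smaller each step.
Merged: [1, 2, 7, 12, 13, 14, 15, 17, 21]


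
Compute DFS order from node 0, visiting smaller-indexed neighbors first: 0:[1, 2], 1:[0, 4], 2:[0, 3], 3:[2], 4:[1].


DFS stack-based: start with [0]
Visit order: [0, 1, 4, 2, 3]


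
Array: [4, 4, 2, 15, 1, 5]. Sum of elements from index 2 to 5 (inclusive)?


Prefix sums: [0, 4, 8, 10, 25, 26, 31]
Sum[2..5] = prefix[6] - prefix[2] = 31 - 8 = 23


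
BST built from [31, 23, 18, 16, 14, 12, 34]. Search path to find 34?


BST root = 31
Search for 34: compare at each node
Path: [31, 34]


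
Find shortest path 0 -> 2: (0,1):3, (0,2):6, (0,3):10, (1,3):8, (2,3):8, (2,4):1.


Dijkstra from 0:
Distances: {0: 0, 1: 3, 2: 6, 3: 10, 4: 7}
Shortest distance to 2 = 6, path = [0, 2]


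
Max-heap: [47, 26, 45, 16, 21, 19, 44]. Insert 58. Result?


Append 58: [47, 26, 45, 16, 21, 19, 44, 58]
Bubble up: swap idx 7(58) with idx 3(16); swap idx 3(58) with idx 1(26); swap idx 1(58) with idx 0(47)
Result: [58, 47, 45, 26, 21, 19, 44, 16]


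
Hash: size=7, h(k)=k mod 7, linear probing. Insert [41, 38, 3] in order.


Insertions: 41->slot 6; 38->slot 3; 3->slot 4
Table: [None, None, None, 38, 3, None, 41]


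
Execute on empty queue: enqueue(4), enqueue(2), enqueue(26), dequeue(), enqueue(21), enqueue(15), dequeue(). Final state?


enqueue(4) -> [4]
enqueue(2) -> [4, 2]
enqueue(26) -> [4, 2, 26]
dequeue() returns 4 -> [2, 26]
enqueue(21) -> [2, 26, 21]
enqueue(15) -> [2, 26, 21, 15]
dequeue() returns 2 -> [26, 21, 15]
Final queue (front to back): [26, 21, 15]


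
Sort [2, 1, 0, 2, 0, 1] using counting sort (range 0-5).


Count array: [2, 2, 2, 0, 0, 0]
Reconstruct: [0, 0, 1, 1, 2, 2]


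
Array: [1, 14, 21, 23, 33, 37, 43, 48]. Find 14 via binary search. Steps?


Search for 14:
[0,7] mid=3 arr[3]=23
[0,2] mid=1 arr[1]=14
Total: 2 comparisons


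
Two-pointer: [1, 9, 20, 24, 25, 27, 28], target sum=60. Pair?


Two pointers: lo=0, hi=6
No pair sums to 60


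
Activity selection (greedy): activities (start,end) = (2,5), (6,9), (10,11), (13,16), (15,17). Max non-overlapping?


Greedy: pick earliest-ending, then skip overlaps.
Selected (4 activities): [(2, 5), (6, 9), (10, 11), (13, 16)]


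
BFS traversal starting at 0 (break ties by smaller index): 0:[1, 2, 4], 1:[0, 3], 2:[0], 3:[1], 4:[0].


BFS queue: start with [0]
Visit order: [0, 1, 2, 4, 3]


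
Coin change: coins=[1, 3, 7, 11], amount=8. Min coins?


dp[0]=0; dp[i]=1+min(dp[i-c] for c in coins)
...dp[3]=1, dp[4]=2, dp[5]=3, dp[6]=2, dp[7]=1, dp[8]=2
Minimum coins for 8 = 2


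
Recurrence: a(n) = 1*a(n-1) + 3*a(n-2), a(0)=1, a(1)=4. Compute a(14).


Build bottom-up:
...a(12)=32689, a(13)=75316, a(14)=1*75316+3*32689=173383


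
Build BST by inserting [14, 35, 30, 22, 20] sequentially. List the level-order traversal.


Root = 14; build tree by BST insertion.
Level-Order traversal: [14, 35, 30, 22, 20]


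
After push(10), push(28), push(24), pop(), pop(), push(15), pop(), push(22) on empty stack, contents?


push(10) -> [10]
push(28) -> [10, 28]
push(24) -> [10, 28, 24]
pop() returns 24 -> [10, 28]
pop() returns 28 -> [10]
push(15) -> [10, 15]
pop() returns 15 -> [10]
push(22) -> [10, 22]
Final stack (bottom to top): [10, 22]


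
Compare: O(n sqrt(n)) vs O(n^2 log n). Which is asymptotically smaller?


n^1.5 grows slower than n^2 log n
O(n sqrt(n)) is asymptotically smaller; O(n^2 log n) grows faster


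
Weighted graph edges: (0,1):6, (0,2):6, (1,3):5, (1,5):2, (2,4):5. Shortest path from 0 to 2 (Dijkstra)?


Dijkstra from 0:
Distances: {0: 0, 1: 6, 2: 6, 3: 11, 4: 11, 5: 8}
Shortest distance to 2 = 6, path = [0, 2]


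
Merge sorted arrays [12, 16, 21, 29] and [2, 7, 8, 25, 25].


Compare heads, take smaller each step.
Merged: [2, 7, 8, 12, 16, 21, 25, 25, 29]


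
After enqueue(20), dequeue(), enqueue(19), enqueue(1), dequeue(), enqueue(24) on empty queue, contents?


enqueue(20) -> [20]
dequeue() returns 20 -> []
enqueue(19) -> [19]
enqueue(1) -> [19, 1]
dequeue() returns 19 -> [1]
enqueue(24) -> [1, 24]
Final queue (front to back): [1, 24]


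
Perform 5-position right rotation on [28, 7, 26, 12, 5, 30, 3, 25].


Right rotate by 5: [12, 5, 30, 3, 25, 28, 7, 26]


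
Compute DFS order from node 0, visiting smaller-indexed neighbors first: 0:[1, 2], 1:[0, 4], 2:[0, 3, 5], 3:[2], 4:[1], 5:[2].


DFS stack-based: start with [0]
Visit order: [0, 1, 4, 2, 3, 5]


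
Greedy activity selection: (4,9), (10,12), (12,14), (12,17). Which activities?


Greedy: pick earliest-ending, then skip overlaps.
Selected (3 activities): [(4, 9), (10, 12), (12, 14)]


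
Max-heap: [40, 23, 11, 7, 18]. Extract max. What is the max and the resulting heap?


Max = 40
Replace root with last, heapify down
Resulting heap: [23, 18, 11, 7]


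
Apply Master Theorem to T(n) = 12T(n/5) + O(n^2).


a=12, b=5, c=2. log_5(12)=1.544 < c=2. Case 3: O(n^c) = O(n^2)
Complexity: O(n^2)


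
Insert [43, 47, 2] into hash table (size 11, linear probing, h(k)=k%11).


Insertions: 43->slot 10; 47->slot 3; 2->slot 2
Table: [None, None, 2, 47, None, None, None, None, None, None, 43]


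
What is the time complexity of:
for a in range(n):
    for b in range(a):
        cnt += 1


Per nesting level: O(n) * O(n) [triangular over a] = O(n^2)
Complexity: O(n^2)


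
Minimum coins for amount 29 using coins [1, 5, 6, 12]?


dp[0]=0; dp[i]=1+min(dp[i-c] for c in coins)
...dp[24]=2, dp[25]=3, dp[26]=4, dp[27]=4, dp[28]=4, dp[29]=3
Minimum coins for 29 = 3


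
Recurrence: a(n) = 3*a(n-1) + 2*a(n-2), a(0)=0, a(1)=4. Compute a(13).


Build bottom-up:
...a(11)=1134668, a(12)=4041180, a(13)=3*4041180+2*1134668=14392876


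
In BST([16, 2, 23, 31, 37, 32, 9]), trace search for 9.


BST root = 16
Search for 9: compare at each node
Path: [16, 2, 9]


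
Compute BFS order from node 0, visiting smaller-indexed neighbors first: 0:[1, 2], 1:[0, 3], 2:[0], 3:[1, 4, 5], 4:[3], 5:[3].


BFS queue: start with [0]
Visit order: [0, 1, 2, 3, 4, 5]


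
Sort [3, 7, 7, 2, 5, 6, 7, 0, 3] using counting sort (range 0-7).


Count array: [1, 0, 1, 2, 0, 1, 1, 3]
Reconstruct: [0, 2, 3, 3, 5, 6, 7, 7, 7]


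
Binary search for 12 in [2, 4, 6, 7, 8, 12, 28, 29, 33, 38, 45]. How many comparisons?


Search for 12:
[0,10] mid=5 arr[5]=12
Total: 1 comparisons


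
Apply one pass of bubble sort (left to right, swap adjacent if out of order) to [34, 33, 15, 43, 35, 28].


After one pass: [33, 15, 34, 35, 28, 43]


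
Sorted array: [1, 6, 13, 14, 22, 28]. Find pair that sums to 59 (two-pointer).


Two pointers: lo=0, hi=5
No pair sums to 59


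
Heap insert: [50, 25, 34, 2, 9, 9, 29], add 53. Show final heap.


Append 53: [50, 25, 34, 2, 9, 9, 29, 53]
Bubble up: swap idx 7(53) with idx 3(2); swap idx 3(53) with idx 1(25); swap idx 1(53) with idx 0(50)
Result: [53, 50, 34, 25, 9, 9, 29, 2]


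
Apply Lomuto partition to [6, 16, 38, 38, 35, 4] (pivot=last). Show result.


Elements <= 4 go left of pivot.
Result: [4, 16, 38, 38, 35, 6], pivot at index 0


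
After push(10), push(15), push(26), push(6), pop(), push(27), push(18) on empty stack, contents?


push(10) -> [10]
push(15) -> [10, 15]
push(26) -> [10, 15, 26]
push(6) -> [10, 15, 26, 6]
pop() returns 6 -> [10, 15, 26]
push(27) -> [10, 15, 26, 27]
push(18) -> [10, 15, 26, 27, 18]
Final stack (bottom to top): [10, 15, 26, 27, 18]


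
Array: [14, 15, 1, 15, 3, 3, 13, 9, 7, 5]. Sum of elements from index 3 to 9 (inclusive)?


Prefix sums: [0, 14, 29, 30, 45, 48, 51, 64, 73, 80, 85]
Sum[3..9] = prefix[10] - prefix[3] = 85 - 30 = 55


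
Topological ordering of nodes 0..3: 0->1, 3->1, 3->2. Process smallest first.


Kahn's algorithm, process smallest node first
Order: [0, 3, 1, 2]


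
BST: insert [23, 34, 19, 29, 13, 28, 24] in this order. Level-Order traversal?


Root = 23; build tree by BST insertion.
Level-Order traversal: [23, 19, 34, 13, 29, 28, 24]


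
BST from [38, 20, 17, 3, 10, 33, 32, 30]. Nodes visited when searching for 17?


BST root = 38
Search for 17: compare at each node
Path: [38, 20, 17]


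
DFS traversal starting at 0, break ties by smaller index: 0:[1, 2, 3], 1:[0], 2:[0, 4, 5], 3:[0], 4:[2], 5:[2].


DFS stack-based: start with [0]
Visit order: [0, 1, 2, 4, 5, 3]


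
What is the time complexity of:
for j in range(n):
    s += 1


Per nesting level: O(n) = O(n)
Complexity: O(n)


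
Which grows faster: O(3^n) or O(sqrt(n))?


sublinear grows slower than exponential (base 3)
O(sqrt(n)) is asymptotically smaller; O(3^n) grows faster


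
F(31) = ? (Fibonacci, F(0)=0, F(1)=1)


F(n)=F(n-1)+F(n-2)
...F(29)=514229, F(30)=832040, F(31)=1346269


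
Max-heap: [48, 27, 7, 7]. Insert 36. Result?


Append 36: [48, 27, 7, 7, 36]
Bubble up: swap idx 4(36) with idx 1(27)
Result: [48, 36, 7, 7, 27]


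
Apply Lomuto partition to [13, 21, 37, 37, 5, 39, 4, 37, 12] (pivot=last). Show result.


Elements <= 12 go left of pivot.
Result: [5, 4, 12, 37, 13, 39, 21, 37, 37], pivot at index 2


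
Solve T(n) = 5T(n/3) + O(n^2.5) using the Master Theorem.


a=5, b=3, c=2.5. log_3(5)=1.465 < c=2.5. Case 3: O(n^c) = O(n^2.500)
Complexity: O(n^2.500)


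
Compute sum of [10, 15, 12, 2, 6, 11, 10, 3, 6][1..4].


Prefix sums: [0, 10, 25, 37, 39, 45, 56, 66, 69, 75]
Sum[1..4] = prefix[5] - prefix[1] = 45 - 10 = 35


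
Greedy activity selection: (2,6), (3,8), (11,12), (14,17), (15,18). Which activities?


Greedy: pick earliest-ending, then skip overlaps.
Selected (3 activities): [(2, 6), (11, 12), (14, 17)]


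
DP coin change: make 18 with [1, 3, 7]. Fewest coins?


dp[0]=0; dp[i]=1+min(dp[i-c] for c in coins)
...dp[13]=3, dp[14]=2, dp[15]=3, dp[16]=4, dp[17]=3, dp[18]=4
Minimum coins for 18 = 4


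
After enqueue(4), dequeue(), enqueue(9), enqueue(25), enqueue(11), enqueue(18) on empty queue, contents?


enqueue(4) -> [4]
dequeue() returns 4 -> []
enqueue(9) -> [9]
enqueue(25) -> [9, 25]
enqueue(11) -> [9, 25, 11]
enqueue(18) -> [9, 25, 11, 18]
Final queue (front to back): [9, 25, 11, 18]


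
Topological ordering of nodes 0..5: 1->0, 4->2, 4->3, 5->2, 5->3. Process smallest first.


Kahn's algorithm, process smallest node first
Order: [1, 0, 4, 5, 2, 3]


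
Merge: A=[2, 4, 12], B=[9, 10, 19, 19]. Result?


Compare heads, take smaller each step.
Merged: [2, 4, 9, 10, 12, 19, 19]


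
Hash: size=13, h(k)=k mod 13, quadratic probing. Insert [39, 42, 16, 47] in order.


Insertions: 39->slot 0; 42->slot 3; 16->slot 4; 47->slot 8
Table: [39, None, None, 42, 16, None, None, None, 47, None, None, None, None]


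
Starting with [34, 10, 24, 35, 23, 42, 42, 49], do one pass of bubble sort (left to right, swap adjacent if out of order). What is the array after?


After one pass: [10, 24, 34, 23, 35, 42, 42, 49]


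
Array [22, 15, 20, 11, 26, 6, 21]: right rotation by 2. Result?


Right rotate by 2: [6, 21, 22, 15, 20, 11, 26]


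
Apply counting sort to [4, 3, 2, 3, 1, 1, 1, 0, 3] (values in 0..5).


Count array: [1, 3, 1, 3, 1, 0]
Reconstruct: [0, 1, 1, 1, 2, 3, 3, 3, 4]


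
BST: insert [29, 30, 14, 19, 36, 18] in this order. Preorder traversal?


Root = 29; build tree by BST insertion.
Preorder traversal: [29, 14, 19, 18, 30, 36]


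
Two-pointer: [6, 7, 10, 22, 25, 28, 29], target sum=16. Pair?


Two pointers: lo=0, hi=6
Found pair: (6, 10) summing to 16


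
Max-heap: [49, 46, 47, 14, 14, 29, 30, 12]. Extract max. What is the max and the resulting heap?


Max = 49
Replace root with last, heapify down
Resulting heap: [47, 46, 30, 14, 14, 29, 12]


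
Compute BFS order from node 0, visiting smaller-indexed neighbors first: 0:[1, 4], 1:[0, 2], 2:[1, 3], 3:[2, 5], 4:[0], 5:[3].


BFS queue: start with [0]
Visit order: [0, 1, 4, 2, 3, 5]


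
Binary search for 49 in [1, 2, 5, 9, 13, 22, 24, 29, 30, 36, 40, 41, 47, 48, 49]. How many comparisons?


Search for 49:
[0,14] mid=7 arr[7]=29
[8,14] mid=11 arr[11]=41
[12,14] mid=13 arr[13]=48
[14,14] mid=14 arr[14]=49
Total: 4 comparisons


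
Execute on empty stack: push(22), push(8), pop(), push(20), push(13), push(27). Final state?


push(22) -> [22]
push(8) -> [22, 8]
pop() returns 8 -> [22]
push(20) -> [22, 20]
push(13) -> [22, 20, 13]
push(27) -> [22, 20, 13, 27]
Final stack (bottom to top): [22, 20, 13, 27]


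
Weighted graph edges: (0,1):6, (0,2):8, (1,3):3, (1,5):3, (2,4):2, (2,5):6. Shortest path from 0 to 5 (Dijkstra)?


Dijkstra from 0:
Distances: {0: 0, 1: 6, 2: 8, 3: 9, 4: 10, 5: 9}
Shortest distance to 5 = 9, path = [0, 1, 5]


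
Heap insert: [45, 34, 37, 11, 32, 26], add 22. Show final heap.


Append 22: [45, 34, 37, 11, 32, 26, 22]
Bubble up: no swaps needed
Result: [45, 34, 37, 11, 32, 26, 22]


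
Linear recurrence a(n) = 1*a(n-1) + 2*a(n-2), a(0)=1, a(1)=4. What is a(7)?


Build bottom-up:
...a(5)=54, a(6)=106, a(7)=1*106+2*54=214


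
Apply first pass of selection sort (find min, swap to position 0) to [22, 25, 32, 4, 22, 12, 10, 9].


After one pass: [4, 25, 32, 22, 22, 12, 10, 9]


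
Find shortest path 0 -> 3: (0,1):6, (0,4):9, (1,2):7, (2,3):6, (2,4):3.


Dijkstra from 0:
Distances: {0: 0, 1: 6, 2: 12, 3: 18, 4: 9}
Shortest distance to 3 = 18, path = [0, 4, 2, 3]


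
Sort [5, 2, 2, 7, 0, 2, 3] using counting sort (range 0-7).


Count array: [1, 0, 3, 1, 0, 1, 0, 1]
Reconstruct: [0, 2, 2, 2, 3, 5, 7]


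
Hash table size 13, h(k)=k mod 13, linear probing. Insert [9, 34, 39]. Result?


Insertions: 9->slot 9; 34->slot 8; 39->slot 0
Table: [39, None, None, None, None, None, None, None, 34, 9, None, None, None]


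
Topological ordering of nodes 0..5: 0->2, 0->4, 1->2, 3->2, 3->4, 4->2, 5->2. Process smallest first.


Kahn's algorithm, process smallest node first
Order: [0, 1, 3, 4, 5, 2]


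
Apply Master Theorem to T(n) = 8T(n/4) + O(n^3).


a=8, b=4, c=3. log_4(8)=1.5 < c=3. Case 3: O(n^c) = O(n^3)
Complexity: O(n^3)


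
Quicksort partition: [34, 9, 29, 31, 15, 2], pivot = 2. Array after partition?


Elements <= 2 go left of pivot.
Result: [2, 9, 29, 31, 15, 34], pivot at index 0


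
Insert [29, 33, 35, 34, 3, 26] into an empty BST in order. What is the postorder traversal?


Root = 29; build tree by BST insertion.
Postorder traversal: [26, 3, 34, 35, 33, 29]


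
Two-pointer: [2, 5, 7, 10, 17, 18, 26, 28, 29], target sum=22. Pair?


Two pointers: lo=0, hi=8
Found pair: (5, 17) summing to 22


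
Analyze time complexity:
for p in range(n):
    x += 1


Per nesting level: O(n) = O(n)
Complexity: O(n)


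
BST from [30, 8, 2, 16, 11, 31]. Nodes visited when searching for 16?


BST root = 30
Search for 16: compare at each node
Path: [30, 8, 16]


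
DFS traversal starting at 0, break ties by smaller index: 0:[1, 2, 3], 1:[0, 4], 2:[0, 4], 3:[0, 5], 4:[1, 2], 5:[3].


DFS stack-based: start with [0]
Visit order: [0, 1, 4, 2, 3, 5]


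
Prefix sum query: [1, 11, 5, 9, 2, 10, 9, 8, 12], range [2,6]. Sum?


Prefix sums: [0, 1, 12, 17, 26, 28, 38, 47, 55, 67]
Sum[2..6] = prefix[7] - prefix[2] = 47 - 12 = 35


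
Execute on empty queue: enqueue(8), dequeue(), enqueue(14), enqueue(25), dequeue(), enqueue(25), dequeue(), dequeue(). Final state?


enqueue(8) -> [8]
dequeue() returns 8 -> []
enqueue(14) -> [14]
enqueue(25) -> [14, 25]
dequeue() returns 14 -> [25]
enqueue(25) -> [25, 25]
dequeue() returns 25 -> [25]
dequeue() returns 25 -> []
Final queue (front to back): []


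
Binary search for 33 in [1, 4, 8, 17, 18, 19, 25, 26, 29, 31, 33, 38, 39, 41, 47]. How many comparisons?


Search for 33:
[0,14] mid=7 arr[7]=26
[8,14] mid=11 arr[11]=38
[8,10] mid=9 arr[9]=31
[10,10] mid=10 arr[10]=33
Total: 4 comparisons


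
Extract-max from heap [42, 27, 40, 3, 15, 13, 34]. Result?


Max = 42
Replace root with last, heapify down
Resulting heap: [40, 27, 34, 3, 15, 13]


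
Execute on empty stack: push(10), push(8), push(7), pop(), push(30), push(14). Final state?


push(10) -> [10]
push(8) -> [10, 8]
push(7) -> [10, 8, 7]
pop() returns 7 -> [10, 8]
push(30) -> [10, 8, 30]
push(14) -> [10, 8, 30, 14]
Final stack (bottom to top): [10, 8, 30, 14]


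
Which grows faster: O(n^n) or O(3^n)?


exponential (base 3) grows slower than n^n
O(3^n) is asymptotically smaller; O(n^n) grows faster


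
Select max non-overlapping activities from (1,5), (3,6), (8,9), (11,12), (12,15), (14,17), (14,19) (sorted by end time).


Greedy: pick earliest-ending, then skip overlaps.
Selected (4 activities): [(1, 5), (8, 9), (11, 12), (12, 15)]


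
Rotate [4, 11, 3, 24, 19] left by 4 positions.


Left rotate by 4: [19, 4, 11, 3, 24]


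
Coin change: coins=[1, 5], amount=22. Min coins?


dp[0]=0; dp[i]=1+min(dp[i-c] for c in coins)
...dp[17]=5, dp[18]=6, dp[19]=7, dp[20]=4, dp[21]=5, dp[22]=6
Minimum coins for 22 = 6


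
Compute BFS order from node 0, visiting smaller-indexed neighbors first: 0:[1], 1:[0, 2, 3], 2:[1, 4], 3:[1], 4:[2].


BFS queue: start with [0]
Visit order: [0, 1, 2, 3, 4]


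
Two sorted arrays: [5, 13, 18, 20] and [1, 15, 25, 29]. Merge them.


Compare heads, take smaller each step.
Merged: [1, 5, 13, 15, 18, 20, 25, 29]


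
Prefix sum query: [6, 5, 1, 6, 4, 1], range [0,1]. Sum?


Prefix sums: [0, 6, 11, 12, 18, 22, 23]
Sum[0..1] = prefix[2] - prefix[0] = 11 - 0 = 11


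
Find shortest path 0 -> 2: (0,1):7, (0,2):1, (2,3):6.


Dijkstra from 0:
Distances: {0: 0, 1: 7, 2: 1, 3: 7}
Shortest distance to 2 = 1, path = [0, 2]


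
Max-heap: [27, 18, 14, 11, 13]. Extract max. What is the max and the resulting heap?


Max = 27
Replace root with last, heapify down
Resulting heap: [18, 13, 14, 11]


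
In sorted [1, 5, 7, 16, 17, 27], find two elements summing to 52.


Two pointers: lo=0, hi=5
No pair sums to 52


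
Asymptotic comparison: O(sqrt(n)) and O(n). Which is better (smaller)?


sublinear grows slower than linear
O(sqrt(n)) is asymptotically smaller; O(n) grows faster


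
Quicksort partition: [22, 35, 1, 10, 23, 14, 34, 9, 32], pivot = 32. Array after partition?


Elements <= 32 go left of pivot.
Result: [22, 1, 10, 23, 14, 9, 32, 35, 34], pivot at index 6


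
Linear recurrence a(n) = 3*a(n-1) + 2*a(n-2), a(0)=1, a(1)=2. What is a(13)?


Build bottom-up:
...a(11)=726628, a(12)=2587924, a(13)=3*2587924+2*726628=9217028


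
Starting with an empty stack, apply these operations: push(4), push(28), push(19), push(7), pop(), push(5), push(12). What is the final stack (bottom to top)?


push(4) -> [4]
push(28) -> [4, 28]
push(19) -> [4, 28, 19]
push(7) -> [4, 28, 19, 7]
pop() returns 7 -> [4, 28, 19]
push(5) -> [4, 28, 19, 5]
push(12) -> [4, 28, 19, 5, 12]
Final stack (bottom to top): [4, 28, 19, 5, 12]


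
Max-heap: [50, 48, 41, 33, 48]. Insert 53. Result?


Append 53: [50, 48, 41, 33, 48, 53]
Bubble up: swap idx 5(53) with idx 2(41); swap idx 2(53) with idx 0(50)
Result: [53, 48, 50, 33, 48, 41]


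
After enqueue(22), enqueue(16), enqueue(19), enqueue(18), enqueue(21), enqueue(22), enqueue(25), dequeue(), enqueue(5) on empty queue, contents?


enqueue(22) -> [22]
enqueue(16) -> [22, 16]
enqueue(19) -> [22, 16, 19]
enqueue(18) -> [22, 16, 19, 18]
enqueue(21) -> [22, 16, 19, 18, 21]
enqueue(22) -> [22, 16, 19, 18, 21, 22]
enqueue(25) -> [22, 16, 19, 18, 21, 22, 25]
dequeue() returns 22 -> [16, 19, 18, 21, 22, 25]
enqueue(5) -> [16, 19, 18, 21, 22, 25, 5]
Final queue (front to back): [16, 19, 18, 21, 22, 25, 5]


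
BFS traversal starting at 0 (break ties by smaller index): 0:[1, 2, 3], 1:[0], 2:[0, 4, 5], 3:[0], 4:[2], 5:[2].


BFS queue: start with [0]
Visit order: [0, 1, 2, 3, 4, 5]


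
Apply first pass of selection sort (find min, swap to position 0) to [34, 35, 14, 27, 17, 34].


After one pass: [14, 35, 34, 27, 17, 34]


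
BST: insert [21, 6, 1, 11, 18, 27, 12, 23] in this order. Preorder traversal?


Root = 21; build tree by BST insertion.
Preorder traversal: [21, 6, 1, 11, 18, 12, 27, 23]


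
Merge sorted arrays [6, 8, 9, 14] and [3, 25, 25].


Compare heads, take smaller each step.
Merged: [3, 6, 8, 9, 14, 25, 25]


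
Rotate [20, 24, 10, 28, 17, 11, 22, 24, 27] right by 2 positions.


Right rotate by 2: [24, 27, 20, 24, 10, 28, 17, 11, 22]


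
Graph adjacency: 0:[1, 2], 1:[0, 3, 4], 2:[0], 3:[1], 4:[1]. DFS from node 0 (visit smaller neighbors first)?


DFS stack-based: start with [0]
Visit order: [0, 1, 3, 4, 2]


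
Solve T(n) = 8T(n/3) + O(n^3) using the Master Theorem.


a=8, b=3, c=3. log_3(8)=1.893 < c=3. Case 3: O(n^c) = O(n^3)
Complexity: O(n^3)


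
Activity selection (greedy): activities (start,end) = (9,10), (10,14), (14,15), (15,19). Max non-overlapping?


Greedy: pick earliest-ending, then skip overlaps.
Selected (4 activities): [(9, 10), (10, 14), (14, 15), (15, 19)]


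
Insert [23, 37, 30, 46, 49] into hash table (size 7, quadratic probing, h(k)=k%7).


Insertions: 23->slot 2; 37->slot 3; 30->slot 6; 46->slot 4; 49->slot 0
Table: [49, None, 23, 37, 46, None, 30]


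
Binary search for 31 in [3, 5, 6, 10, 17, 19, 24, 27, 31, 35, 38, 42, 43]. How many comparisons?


Search for 31:
[0,12] mid=6 arr[6]=24
[7,12] mid=9 arr[9]=35
[7,8] mid=7 arr[7]=27
[8,8] mid=8 arr[8]=31
Total: 4 comparisons


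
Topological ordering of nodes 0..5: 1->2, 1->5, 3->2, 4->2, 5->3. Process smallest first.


Kahn's algorithm, process smallest node first
Order: [0, 1, 4, 5, 3, 2]


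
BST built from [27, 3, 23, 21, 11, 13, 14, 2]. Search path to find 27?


BST root = 27
Search for 27: compare at each node
Path: [27]


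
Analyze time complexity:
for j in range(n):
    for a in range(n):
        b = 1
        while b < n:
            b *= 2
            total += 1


Per nesting level: O(n) * O(n) * O(log n) = O(n^2 log n)
Complexity: O(n^2 log n)


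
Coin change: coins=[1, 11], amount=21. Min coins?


dp[0]=0; dp[i]=1+min(dp[i-c] for c in coins)
...dp[16]=6, dp[17]=7, dp[18]=8, dp[19]=9, dp[20]=10, dp[21]=11
Minimum coins for 21 = 11


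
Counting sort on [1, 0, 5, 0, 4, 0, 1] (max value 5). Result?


Count array: [3, 2, 0, 0, 1, 1]
Reconstruct: [0, 0, 0, 1, 1, 4, 5]


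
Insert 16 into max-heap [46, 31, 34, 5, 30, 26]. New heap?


Append 16: [46, 31, 34, 5, 30, 26, 16]
Bubble up: no swaps needed
Result: [46, 31, 34, 5, 30, 26, 16]


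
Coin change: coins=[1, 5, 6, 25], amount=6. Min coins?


dp[0]=0; dp[i]=1+min(dp[i-c] for c in coins)
...dp[1]=1, dp[2]=2, dp[3]=3, dp[4]=4, dp[5]=1, dp[6]=1
Minimum coins for 6 = 1


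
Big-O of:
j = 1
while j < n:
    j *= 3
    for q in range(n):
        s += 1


Per nesting level: O(log n) * O(n) = O(n log n)
Complexity: O(n log n)


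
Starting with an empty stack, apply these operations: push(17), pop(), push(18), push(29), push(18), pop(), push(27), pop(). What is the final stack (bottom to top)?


push(17) -> [17]
pop() returns 17 -> []
push(18) -> [18]
push(29) -> [18, 29]
push(18) -> [18, 29, 18]
pop() returns 18 -> [18, 29]
push(27) -> [18, 29, 27]
pop() returns 27 -> [18, 29]
Final stack (bottom to top): [18, 29]


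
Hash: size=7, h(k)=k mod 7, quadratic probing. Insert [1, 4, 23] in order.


Insertions: 1->slot 1; 4->slot 4; 23->slot 2
Table: [None, 1, 23, None, 4, None, None]


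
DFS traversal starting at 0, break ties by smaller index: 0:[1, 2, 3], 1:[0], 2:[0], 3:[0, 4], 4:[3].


DFS stack-based: start with [0]
Visit order: [0, 1, 2, 3, 4]


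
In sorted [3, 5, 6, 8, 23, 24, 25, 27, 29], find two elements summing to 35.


Two pointers: lo=0, hi=8
Found pair: (6, 29) summing to 35


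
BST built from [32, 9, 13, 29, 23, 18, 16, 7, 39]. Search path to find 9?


BST root = 32
Search for 9: compare at each node
Path: [32, 9]


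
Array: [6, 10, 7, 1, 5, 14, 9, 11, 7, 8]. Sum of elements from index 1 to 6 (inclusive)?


Prefix sums: [0, 6, 16, 23, 24, 29, 43, 52, 63, 70, 78]
Sum[1..6] = prefix[7] - prefix[1] = 52 - 6 = 46


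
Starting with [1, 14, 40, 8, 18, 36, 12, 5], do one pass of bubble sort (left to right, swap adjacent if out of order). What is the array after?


After one pass: [1, 14, 8, 18, 36, 12, 5, 40]


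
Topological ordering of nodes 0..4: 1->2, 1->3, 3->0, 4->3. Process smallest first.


Kahn's algorithm, process smallest node first
Order: [1, 2, 4, 3, 0]


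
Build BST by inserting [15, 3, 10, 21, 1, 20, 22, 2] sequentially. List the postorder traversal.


Root = 15; build tree by BST insertion.
Postorder traversal: [2, 1, 10, 3, 20, 22, 21, 15]


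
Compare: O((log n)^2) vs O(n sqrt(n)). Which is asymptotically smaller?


polylogarithmic grows slower than n^1.5
O((log n)^2) is asymptotically smaller; O(n sqrt(n)) grows faster


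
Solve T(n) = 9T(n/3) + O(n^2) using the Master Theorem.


a=9, b=3, c=2. log_3(9)=2 = c=2. Case 2: O(n^c log n) = O(n^2 log n)
Complexity: O(n^2 log n)


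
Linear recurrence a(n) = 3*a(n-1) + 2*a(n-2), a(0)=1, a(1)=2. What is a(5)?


Build bottom-up:
...a(3)=28, a(4)=100, a(5)=3*100+2*28=356


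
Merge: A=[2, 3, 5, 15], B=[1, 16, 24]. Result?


Compare heads, take smaller each step.
Merged: [1, 2, 3, 5, 15, 16, 24]


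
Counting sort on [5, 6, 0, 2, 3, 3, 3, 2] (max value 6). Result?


Count array: [1, 0, 2, 3, 0, 1, 1]
Reconstruct: [0, 2, 2, 3, 3, 3, 5, 6]


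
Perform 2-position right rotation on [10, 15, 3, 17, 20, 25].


Right rotate by 2: [20, 25, 10, 15, 3, 17]


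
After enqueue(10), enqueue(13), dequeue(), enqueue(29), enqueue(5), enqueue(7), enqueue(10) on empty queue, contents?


enqueue(10) -> [10]
enqueue(13) -> [10, 13]
dequeue() returns 10 -> [13]
enqueue(29) -> [13, 29]
enqueue(5) -> [13, 29, 5]
enqueue(7) -> [13, 29, 5, 7]
enqueue(10) -> [13, 29, 5, 7, 10]
Final queue (front to back): [13, 29, 5, 7, 10]


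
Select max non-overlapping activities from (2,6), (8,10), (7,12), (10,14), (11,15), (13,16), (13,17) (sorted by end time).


Greedy: pick earliest-ending, then skip overlaps.
Selected (3 activities): [(2, 6), (8, 10), (10, 14)]


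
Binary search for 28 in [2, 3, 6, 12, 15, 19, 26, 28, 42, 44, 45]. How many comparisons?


Search for 28:
[0,10] mid=5 arr[5]=19
[6,10] mid=8 arr[8]=42
[6,7] mid=6 arr[6]=26
[7,7] mid=7 arr[7]=28
Total: 4 comparisons


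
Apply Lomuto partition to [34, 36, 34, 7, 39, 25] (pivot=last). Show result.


Elements <= 25 go left of pivot.
Result: [7, 25, 34, 34, 39, 36], pivot at index 1


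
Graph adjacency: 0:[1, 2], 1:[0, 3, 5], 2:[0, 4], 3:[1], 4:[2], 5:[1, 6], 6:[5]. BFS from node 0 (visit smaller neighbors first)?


BFS queue: start with [0]
Visit order: [0, 1, 2, 3, 5, 4, 6]


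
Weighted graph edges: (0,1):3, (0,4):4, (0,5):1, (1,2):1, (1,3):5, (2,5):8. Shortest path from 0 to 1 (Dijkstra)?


Dijkstra from 0:
Distances: {0: 0, 1: 3, 2: 4, 3: 8, 4: 4, 5: 1}
Shortest distance to 1 = 3, path = [0, 1]


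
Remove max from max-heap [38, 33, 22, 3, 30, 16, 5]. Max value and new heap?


Max = 38
Replace root with last, heapify down
Resulting heap: [33, 30, 22, 3, 5, 16]


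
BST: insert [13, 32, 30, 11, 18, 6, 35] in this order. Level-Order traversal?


Root = 13; build tree by BST insertion.
Level-Order traversal: [13, 11, 32, 6, 30, 35, 18]


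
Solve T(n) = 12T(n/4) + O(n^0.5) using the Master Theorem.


a=12, b=4, c=0.5. log_4(12)=1.792 > c=0.5. Case 1: O(n^log_b(a)) = O(n^1.792)
Complexity: O(n^1.792)


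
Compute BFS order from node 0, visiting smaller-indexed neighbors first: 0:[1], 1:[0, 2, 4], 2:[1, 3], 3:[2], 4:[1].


BFS queue: start with [0]
Visit order: [0, 1, 2, 4, 3]


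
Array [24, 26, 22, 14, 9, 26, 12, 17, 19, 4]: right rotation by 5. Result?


Right rotate by 5: [26, 12, 17, 19, 4, 24, 26, 22, 14, 9]


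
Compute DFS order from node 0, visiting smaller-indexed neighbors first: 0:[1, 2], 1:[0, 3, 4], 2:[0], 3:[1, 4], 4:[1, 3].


DFS stack-based: start with [0]
Visit order: [0, 1, 3, 4, 2]


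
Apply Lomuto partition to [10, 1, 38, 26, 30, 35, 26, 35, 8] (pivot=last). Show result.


Elements <= 8 go left of pivot.
Result: [1, 8, 38, 26, 30, 35, 26, 35, 10], pivot at index 1


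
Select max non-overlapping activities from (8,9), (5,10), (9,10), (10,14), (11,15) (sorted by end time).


Greedy: pick earliest-ending, then skip overlaps.
Selected (3 activities): [(8, 9), (9, 10), (10, 14)]


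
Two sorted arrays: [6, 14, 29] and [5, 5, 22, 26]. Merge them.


Compare heads, take smaller each step.
Merged: [5, 5, 6, 14, 22, 26, 29]


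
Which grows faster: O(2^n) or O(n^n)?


exponential grows slower than n^n
O(2^n) is asymptotically smaller; O(n^n) grows faster


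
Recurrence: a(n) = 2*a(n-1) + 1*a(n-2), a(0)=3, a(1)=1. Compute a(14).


Build bottom-up:
...a(12)=31083, a(13)=75041, a(14)=2*75041+1*31083=181165


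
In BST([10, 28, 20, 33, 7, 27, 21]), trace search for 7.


BST root = 10
Search for 7: compare at each node
Path: [10, 7]


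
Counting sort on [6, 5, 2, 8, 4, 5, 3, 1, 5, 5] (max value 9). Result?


Count array: [0, 1, 1, 1, 1, 4, 1, 0, 1, 0]
Reconstruct: [1, 2, 3, 4, 5, 5, 5, 5, 6, 8]


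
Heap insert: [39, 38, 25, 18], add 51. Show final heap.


Append 51: [39, 38, 25, 18, 51]
Bubble up: swap idx 4(51) with idx 1(38); swap idx 1(51) with idx 0(39)
Result: [51, 39, 25, 18, 38]


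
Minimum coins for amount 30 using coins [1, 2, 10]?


dp[0]=0; dp[i]=1+min(dp[i-c] for c in coins)
...dp[25]=5, dp[26]=5, dp[27]=6, dp[28]=6, dp[29]=7, dp[30]=3
Minimum coins for 30 = 3


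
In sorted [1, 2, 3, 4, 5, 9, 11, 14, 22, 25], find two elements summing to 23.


Two pointers: lo=0, hi=9
Found pair: (1, 22) summing to 23


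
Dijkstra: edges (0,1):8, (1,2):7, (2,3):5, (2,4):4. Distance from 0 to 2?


Dijkstra from 0:
Distances: {0: 0, 1: 8, 2: 15, 3: 20, 4: 19}
Shortest distance to 2 = 15, path = [0, 1, 2]


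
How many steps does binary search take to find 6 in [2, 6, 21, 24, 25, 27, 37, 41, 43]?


Search for 6:
[0,8] mid=4 arr[4]=25
[0,3] mid=1 arr[1]=6
Total: 2 comparisons


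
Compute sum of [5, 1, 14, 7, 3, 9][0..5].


Prefix sums: [0, 5, 6, 20, 27, 30, 39]
Sum[0..5] = prefix[6] - prefix[0] = 39 - 0 = 39


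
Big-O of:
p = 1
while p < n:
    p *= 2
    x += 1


Per nesting level: O(log n) = O(log n)
Complexity: O(log n)


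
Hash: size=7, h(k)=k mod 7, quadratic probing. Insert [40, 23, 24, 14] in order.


Insertions: 40->slot 5; 23->slot 2; 24->slot 3; 14->slot 0
Table: [14, None, 23, 24, None, 40, None]


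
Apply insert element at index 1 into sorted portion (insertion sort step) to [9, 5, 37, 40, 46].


After one pass: [5, 9, 37, 40, 46]


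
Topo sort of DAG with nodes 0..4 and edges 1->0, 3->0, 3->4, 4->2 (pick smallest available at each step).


Kahn's algorithm, process smallest node first
Order: [1, 3, 0, 4, 2]


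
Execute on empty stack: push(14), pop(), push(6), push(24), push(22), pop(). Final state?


push(14) -> [14]
pop() returns 14 -> []
push(6) -> [6]
push(24) -> [6, 24]
push(22) -> [6, 24, 22]
pop() returns 22 -> [6, 24]
Final stack (bottom to top): [6, 24]
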